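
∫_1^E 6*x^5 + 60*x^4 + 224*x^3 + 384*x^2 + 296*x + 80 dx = -(-1 + (2 + E)^2)^2 - 439 - (2 + E)^2 + (-1 + (2 + E)^2)^3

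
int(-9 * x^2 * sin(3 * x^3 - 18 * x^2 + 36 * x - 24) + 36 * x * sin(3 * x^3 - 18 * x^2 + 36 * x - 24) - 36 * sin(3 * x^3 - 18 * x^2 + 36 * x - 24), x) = cos(3*(x - 2)^3) + C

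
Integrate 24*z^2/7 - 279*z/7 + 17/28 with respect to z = 8*z^3/7 - 279*z^2/14 + 17*z/28 + C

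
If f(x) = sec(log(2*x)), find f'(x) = tan(log(x) + log(2))*sec(log(x) + log(2))/x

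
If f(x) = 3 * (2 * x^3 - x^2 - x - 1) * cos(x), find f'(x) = -6*x^3*sin(x) + 3*x^2*sin(x) + 18*x^2*cos(x) + 3*x*sin(x) - 6*x*cos(x) + 3*sin(x) - 3*cos(x)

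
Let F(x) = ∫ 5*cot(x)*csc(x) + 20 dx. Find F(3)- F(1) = -5*csc(3) + 5*csc(1) + 40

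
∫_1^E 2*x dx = -1 + exp(2)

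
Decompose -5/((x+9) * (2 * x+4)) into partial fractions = 5/(14*(x + 9)) - 5/(14*(x + 2))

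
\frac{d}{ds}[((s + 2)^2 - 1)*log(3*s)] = (2*s^2*log(s) + s^2 + 2*s^2*log(3) + 4*s*log(s) + 4*s + 4*s*log(3) + 3)/s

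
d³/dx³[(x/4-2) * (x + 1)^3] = 6*x - 15/2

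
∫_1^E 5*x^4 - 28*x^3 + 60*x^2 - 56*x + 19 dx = (-1 + E)^3*((-2 + E)^2 + 1)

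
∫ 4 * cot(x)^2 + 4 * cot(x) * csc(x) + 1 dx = -3*x - 4/tan(x) - 4/sin(x) + C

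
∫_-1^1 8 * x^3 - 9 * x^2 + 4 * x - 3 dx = -12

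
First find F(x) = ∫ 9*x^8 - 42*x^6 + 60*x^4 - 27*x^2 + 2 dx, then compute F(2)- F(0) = 60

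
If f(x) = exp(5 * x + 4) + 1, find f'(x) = 5*exp(5*x + 4)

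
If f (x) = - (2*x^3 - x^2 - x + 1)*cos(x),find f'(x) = 2*x^3*sin(x) - x^2*sin(x) - 6*x^2*cos(x) - x*sin(x) + 2*x*cos(x) + sin(x) + cos(x)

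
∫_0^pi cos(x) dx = 0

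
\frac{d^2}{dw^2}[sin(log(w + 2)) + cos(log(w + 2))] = -2*cos(log(w + 2))/(w^2 + 4*w + 4)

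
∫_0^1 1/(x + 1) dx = -log(3) + log(6)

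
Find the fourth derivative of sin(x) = sin(x)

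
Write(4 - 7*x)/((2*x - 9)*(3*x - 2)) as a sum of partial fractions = 2/(23*(3*x - 2)) - 55/(23*(2*x - 9))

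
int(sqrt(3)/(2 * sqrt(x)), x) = sqrt(3)*sqrt(x) + C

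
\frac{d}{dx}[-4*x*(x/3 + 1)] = -8*x/3 - 4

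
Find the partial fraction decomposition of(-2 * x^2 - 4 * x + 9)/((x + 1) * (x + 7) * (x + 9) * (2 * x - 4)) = 117/(352*(x + 9)) - 61/(216*(x + 7)) - 11/(288*(x + 1)) - 7/(594*(x - 2))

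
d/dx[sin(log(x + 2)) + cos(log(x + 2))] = sqrt(2)*cos(log(x + 2) + pi/4)/(x + 2)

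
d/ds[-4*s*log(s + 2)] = (-4*s*log(s + 2) - 4*s - 8*log(s + 2))/(s + 2)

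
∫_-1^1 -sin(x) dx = 0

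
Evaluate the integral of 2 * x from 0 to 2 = 4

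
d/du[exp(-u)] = -exp(-u)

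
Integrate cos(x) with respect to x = sin(x) + C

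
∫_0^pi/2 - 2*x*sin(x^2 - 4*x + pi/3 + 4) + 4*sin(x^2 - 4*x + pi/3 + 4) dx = -cos(pi/3 + 4) + cos(pi/3 + pi^2/4 + 4)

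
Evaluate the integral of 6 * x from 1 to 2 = 9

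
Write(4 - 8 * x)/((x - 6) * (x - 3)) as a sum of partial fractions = 20/(3*(x - 3)) - 44/(3*(x - 6))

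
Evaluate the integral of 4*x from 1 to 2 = 6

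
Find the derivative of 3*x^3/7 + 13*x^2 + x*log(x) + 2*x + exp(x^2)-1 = 9*x^2/7 + 2*x*exp(x^2) + 26*x + log(x) + 3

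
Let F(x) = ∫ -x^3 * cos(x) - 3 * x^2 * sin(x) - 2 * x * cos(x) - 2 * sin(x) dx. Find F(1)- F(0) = -3*sin(1)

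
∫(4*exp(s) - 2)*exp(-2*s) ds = (2 - exp(-s))^2 + C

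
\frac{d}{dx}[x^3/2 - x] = 3*x^2/2 - 1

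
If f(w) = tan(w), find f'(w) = cos(w)^(-2)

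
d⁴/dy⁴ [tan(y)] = 24*tan(y)^5 + 40*tan(y)^3 + 16*tan(y)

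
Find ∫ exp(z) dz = exp(z) + C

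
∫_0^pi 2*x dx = pi^2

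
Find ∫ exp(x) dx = exp(x) + C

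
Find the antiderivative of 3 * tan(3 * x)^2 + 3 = tan(3*x) + C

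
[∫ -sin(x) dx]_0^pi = -2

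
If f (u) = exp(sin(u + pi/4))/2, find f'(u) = exp(sin(u + pi/4))*cos(u + pi/4)/2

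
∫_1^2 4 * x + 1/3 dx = 19/3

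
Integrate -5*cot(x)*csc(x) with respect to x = 5*csc(x) + C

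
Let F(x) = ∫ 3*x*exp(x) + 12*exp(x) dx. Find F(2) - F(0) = -9 + 15*exp(2)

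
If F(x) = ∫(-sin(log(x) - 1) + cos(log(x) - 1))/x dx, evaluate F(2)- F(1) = sqrt(2)*(-cos(pi/4 + 1) + cos(-log(2) + pi/4 + 1))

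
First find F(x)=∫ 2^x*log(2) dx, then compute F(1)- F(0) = 1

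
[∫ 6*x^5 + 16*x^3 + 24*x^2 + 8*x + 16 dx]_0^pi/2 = -16 + (-4 - pi^3/8 - pi)^2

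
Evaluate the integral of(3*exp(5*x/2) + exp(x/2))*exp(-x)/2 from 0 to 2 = E*(-exp(-2) + exp(2))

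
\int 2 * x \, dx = x^2 + C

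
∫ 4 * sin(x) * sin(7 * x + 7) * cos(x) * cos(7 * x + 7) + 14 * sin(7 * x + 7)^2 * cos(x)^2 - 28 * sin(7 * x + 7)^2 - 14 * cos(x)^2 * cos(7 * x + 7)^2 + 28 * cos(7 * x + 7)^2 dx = 2*(sin(x)^2 + 1)*sin(7*x + 7)*cos(7*x + 7) + C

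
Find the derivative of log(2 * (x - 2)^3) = 3/(x - 2)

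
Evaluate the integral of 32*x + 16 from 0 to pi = -4 + (-4*pi - 2)^2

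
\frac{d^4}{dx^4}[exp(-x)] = exp(-x)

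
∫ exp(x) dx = exp(x) + C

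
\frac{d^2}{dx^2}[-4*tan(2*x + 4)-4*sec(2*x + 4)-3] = -32*tan(2*x + 4)^3 - 32*tan(2*x + 4)^2*sec(2*x + 4) - 32*tan(2*x + 4) - 16*sec(2*x + 4)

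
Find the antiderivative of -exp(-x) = exp(-x) + C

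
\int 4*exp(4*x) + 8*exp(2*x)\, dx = (exp(2*x) + 2)^2 + C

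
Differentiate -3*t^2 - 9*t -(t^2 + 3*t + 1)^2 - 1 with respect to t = -4*t^3 - 18*t^2 - 28*t - 15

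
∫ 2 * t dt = t^2 + C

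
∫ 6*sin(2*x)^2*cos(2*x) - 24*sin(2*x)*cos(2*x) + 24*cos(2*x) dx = (sin(2*x) - 2)^3 + C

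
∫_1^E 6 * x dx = -3 + 3*exp(2)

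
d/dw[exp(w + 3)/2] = exp(w + 3)/2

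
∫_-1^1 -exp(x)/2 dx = -E/2 + exp(-1)/2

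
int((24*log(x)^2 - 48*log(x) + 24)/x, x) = 8*(log(x) - 1)^3 + C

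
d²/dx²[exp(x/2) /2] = exp(x/2)/8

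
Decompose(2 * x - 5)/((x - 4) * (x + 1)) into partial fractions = 7/(5*(x + 1)) + 3/(5*(x - 4))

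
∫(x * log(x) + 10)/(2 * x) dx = (x + 10)*(log(x) - 1)/2 + C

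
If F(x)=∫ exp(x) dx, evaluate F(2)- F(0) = -1 + exp(2)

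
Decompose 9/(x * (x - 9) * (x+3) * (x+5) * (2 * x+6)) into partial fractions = 9/(560*(x + 5)) - 1/(192*(x + 3)) + 1/(16*(x + 3)^2) + 1/(4032*(x - 9)) - 1/(90*x)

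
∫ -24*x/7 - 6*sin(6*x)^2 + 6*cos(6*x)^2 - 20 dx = -12*x^2/7 - 20*x + sin(12*x)/2 + C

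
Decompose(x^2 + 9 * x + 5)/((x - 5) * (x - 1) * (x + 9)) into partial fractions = 1/(28*(x + 9)) - 3/(8*(x - 1)) + 75/(56*(x - 5))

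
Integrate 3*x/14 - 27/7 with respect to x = 3*x^2/28 - 27*x/7 + C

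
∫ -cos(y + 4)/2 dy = -sin(y + 4)/2 + C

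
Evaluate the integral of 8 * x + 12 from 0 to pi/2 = -9 + (3 + pi)^2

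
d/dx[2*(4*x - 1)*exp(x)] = 8*x*exp(x) + 6*exp(x)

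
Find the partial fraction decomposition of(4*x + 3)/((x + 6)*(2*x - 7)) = 34/(19*(2*x - 7)) + 21/(19*(x + 6))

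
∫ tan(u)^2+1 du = tan(u) + C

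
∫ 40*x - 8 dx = 20*x^2 - 8*x + C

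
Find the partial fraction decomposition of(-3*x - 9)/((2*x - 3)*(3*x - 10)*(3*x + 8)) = -1/(150*(3*x + 8)) - 19/(66*(3*x - 10)) + 54/(275*(2*x - 3))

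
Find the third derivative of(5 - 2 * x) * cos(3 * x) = -54*x*sin(3*x) + 135*sin(3*x) + 54*cos(3*x)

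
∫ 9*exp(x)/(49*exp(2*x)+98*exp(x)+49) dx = 3*(-11*exp(x) - 14)/(49*(exp(x) + 1)) + C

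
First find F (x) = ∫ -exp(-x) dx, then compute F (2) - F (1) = -exp(-1) + exp(-2)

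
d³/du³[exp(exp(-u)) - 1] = (-3*exp(u + exp(-u)) - exp(2*u + exp(-u)) - exp(exp(-u)))*exp(-3*u)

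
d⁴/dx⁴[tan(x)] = 24*tan(x)^5 + 40*tan(x)^3 + 16*tan(x)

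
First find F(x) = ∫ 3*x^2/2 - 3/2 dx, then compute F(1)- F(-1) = -2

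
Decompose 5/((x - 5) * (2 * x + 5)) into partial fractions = -2/(3*(2*x + 5)) + 1/(3*(x - 5))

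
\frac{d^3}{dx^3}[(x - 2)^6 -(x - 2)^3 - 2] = 120*x^3 - 720*x^2 + 1440*x - 966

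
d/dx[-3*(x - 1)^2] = 6 - 6*x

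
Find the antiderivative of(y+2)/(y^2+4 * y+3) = log((y + 2)^2 - 1)/2 + C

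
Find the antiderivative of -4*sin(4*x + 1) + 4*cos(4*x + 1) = sin(4*x + 1) + cos(4*x + 1) + C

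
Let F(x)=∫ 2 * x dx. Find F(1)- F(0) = 1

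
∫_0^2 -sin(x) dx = -1 + cos(2)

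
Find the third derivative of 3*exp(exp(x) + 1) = 3*exp(x + exp(x) + 1) + 9*exp(2*x + exp(x) + 1) + 3*exp(3*x + exp(x) + 1)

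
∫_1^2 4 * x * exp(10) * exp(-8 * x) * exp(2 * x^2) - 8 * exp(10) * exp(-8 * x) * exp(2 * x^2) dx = -exp(4) + exp(2)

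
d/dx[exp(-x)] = -exp(-x)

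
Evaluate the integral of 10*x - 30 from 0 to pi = -45 + 5*(-3 + pi)^2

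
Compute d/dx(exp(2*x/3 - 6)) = 2*exp(2*x/3 - 6)/3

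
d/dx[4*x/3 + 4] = 4/3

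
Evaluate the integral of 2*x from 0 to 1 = 1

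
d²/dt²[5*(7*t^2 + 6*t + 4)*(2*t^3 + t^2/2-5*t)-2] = 1400*t^3 + 930*t^2 - 720*t - 280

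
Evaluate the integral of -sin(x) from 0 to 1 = -1 + cos(1)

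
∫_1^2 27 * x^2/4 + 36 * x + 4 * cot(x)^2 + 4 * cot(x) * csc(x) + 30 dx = -4*csc(2) - 4*cot(2) + 4*cot(1) + 4*csc(1) + 383/4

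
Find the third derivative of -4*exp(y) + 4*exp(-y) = (-4*exp(2*y) - 4)*exp(-y)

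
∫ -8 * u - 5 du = -4*u^2 - 5*u + C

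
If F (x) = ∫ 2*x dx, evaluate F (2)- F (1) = 3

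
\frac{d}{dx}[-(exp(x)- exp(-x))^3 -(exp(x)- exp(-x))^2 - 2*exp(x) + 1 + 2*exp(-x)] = (-3*exp(6*x) - 2*exp(5*x) + exp(4*x) + exp(2*x) + 2*exp(x) - 3)*exp(-3*x)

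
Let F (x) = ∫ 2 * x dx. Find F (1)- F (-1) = 0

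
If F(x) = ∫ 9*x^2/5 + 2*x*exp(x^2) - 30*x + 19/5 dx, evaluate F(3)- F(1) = -484/5 - E + exp(9)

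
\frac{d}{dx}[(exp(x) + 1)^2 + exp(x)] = 2*exp(2*x) + 3*exp(x)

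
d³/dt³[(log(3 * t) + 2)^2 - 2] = (4*log(t) + 2 + 4*log(3))/t^3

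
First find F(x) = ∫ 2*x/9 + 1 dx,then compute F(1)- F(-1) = 2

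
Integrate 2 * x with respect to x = x^2 + C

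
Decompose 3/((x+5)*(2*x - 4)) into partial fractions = -3/(14*(x + 5)) + 3/(14*(x - 2))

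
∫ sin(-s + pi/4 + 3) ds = cos(-s + pi/4 + 3) + C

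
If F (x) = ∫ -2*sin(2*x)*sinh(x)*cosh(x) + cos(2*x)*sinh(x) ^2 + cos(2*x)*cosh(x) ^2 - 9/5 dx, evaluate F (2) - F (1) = cos(4)*sinh(4)/2 - 9/5 - cos(2)*sinh(2)/2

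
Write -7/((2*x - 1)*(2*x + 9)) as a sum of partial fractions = 7/(10*(2*x + 9)) - 7/(10*(2*x - 1))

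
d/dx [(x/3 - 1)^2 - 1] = 2*x/9 - 2/3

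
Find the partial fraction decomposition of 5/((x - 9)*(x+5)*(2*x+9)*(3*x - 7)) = -27/(3608*(3*x - 7)) + 40/(1107*(2*x + 9)) - 5/(308*(x + 5)) + 1/(1512*(x - 9))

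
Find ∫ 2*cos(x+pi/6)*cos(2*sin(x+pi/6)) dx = sin(2*sin(x + pi/6)) + C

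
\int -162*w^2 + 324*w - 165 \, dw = -54*w^3 + 162*w^2 - 165*w + C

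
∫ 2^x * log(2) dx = 2^x + C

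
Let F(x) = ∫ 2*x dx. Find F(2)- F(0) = 4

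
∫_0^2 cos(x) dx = sin(2)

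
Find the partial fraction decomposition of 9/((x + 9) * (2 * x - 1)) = 18/(19*(2*x - 1)) - 9/(19*(x + 9))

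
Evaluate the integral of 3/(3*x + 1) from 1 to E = -log(4) + log(1 + 3*E)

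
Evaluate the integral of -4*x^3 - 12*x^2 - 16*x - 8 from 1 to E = -(1 + E)^4 - 2*(1 + E)^2 + 24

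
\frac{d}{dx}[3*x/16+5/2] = 3/16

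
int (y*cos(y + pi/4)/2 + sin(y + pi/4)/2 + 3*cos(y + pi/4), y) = (y/2 + 3)*sin(y + pi/4) + C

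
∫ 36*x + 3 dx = 18*x^2 + 3*x + C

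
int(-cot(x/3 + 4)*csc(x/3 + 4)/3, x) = csc(x/3 + 4) + C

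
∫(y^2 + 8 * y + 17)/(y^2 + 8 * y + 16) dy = (y*(y + 4) - 1)/(y + 4) + C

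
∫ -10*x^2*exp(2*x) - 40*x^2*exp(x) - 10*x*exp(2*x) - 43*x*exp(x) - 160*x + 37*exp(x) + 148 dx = -3*x*exp(x) - 12*x - 5*(x*exp(x) + 4*x - 4)^2 + C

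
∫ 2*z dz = z^2 + C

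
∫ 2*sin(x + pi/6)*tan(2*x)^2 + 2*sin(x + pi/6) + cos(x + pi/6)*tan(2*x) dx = sin(x + pi/6)*tan(2*x) + C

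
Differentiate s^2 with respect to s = 2*s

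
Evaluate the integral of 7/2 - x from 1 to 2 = 2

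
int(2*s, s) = s^2 + C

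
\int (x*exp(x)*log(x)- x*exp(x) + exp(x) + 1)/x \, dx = (exp(x) + 1)*(log(x) - 1) + C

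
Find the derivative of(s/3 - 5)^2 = 2*s/9 - 10/3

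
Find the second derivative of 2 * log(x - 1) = -2/(x^2 - 2*x + 1)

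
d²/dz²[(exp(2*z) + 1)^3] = 36*exp(6*z) + 48*exp(4*z) + 12*exp(2*z)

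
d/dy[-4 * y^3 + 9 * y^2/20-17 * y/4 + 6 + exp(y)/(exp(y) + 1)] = (-240*y^2*exp(2*y) - 480*y^2*exp(y) - 240*y^2 + 18*y*exp(2*y) + 36*y*exp(y) + 18*y - 85*exp(2*y) - 150*exp(y) - 85)/(20*exp(2*y) + 40*exp(y) + 20)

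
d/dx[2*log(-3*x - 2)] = 6/(3*x + 2)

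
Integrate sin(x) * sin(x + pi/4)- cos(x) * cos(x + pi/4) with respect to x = -sin(2*x + pi/4)/2 + C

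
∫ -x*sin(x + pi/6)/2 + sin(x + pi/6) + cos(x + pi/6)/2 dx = (x/2 - 1)*cos(x + pi/6) + C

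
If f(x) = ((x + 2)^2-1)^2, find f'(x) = 4*x^3 + 24*x^2 + 44*x + 24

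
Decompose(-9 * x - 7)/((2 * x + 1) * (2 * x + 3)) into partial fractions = -13/(4*(2*x + 3)) - 5/(4*(2*x + 1))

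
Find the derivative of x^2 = 2*x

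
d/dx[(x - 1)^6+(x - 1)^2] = 6*x^5 - 30*x^4 + 60*x^3 - 60*x^2 + 32*x - 8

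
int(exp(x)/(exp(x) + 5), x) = log(exp(x) + 5) + C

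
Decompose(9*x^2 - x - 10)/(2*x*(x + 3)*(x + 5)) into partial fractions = 11/(x + 5) - 37/(6*(x + 3)) - 1/(3*x)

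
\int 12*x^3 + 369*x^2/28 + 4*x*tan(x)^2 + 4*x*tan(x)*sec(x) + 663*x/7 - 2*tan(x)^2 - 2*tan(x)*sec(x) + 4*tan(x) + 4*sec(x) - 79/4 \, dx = (4*x - 2)*(tan(x) + sec(x)) - (-7*x^2 + 2*x + 5)*(12*x^2 + 21*x + 196)/28 + C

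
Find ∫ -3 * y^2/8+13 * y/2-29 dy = -y^3/8 + 13*y^2/4 - 29*y + C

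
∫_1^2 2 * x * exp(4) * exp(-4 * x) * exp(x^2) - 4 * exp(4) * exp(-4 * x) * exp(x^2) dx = 1 - E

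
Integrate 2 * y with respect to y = y^2 + C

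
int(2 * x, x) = x^2 + C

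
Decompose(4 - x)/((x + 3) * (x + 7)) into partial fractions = -11/(4*(x + 7)) + 7/(4*(x + 3))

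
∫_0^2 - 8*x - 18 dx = -52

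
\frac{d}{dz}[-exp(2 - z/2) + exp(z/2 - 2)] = (exp(z - 4) + 1)*exp(2 - z/2)/2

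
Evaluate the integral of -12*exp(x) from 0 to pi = 12 - 12*exp(pi)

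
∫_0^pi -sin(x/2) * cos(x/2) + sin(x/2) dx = 1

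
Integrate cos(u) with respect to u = sin(u) + C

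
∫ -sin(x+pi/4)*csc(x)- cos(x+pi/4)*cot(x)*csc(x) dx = sqrt(2)*(-1 + 1/tan(x))/2 + C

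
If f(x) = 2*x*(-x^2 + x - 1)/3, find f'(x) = -2*x^2 + 4*x/3 - 2/3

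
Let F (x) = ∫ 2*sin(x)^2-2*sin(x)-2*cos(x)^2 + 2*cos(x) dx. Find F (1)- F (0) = -2 - sin(2) + 2*sqrt(2)*sin(pi/4 + 1)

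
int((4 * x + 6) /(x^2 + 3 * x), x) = 2*log(x*(x + 3)) + C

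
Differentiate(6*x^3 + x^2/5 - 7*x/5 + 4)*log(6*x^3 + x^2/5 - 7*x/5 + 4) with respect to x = 18*x^2*log(6*x^3 + x^2/5 - 7*x/5 + 4) + 18*x^2 + 2*x*log(6*x^3 + x^2/5 - 7*x/5 + 4)/5 + 2*x/5 - 7*log(6*x^3 + x^2/5 - 7*x/5 + 4)/5 - 7/5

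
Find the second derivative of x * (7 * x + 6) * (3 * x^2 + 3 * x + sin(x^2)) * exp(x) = (-28*x^4*sin(x^2) + 21*x^4 - 24*x^3*sin(x^2) + 28*x^3*cos(x^2) + 207*x^3 + 7*x^2*sin(x^2) + 94*x^2*cos(x^2) + 504*x^2 + 34*x*sin(x^2) + 36*x*cos(x^2) + 306*x + 26*sin(x^2) + 36)*exp(x)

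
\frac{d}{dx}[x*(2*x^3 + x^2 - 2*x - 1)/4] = 2*x^3 + 3*x^2/4 - x - 1/4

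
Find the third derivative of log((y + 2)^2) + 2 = 4/(y^3 + 6*y^2 + 12*y + 8)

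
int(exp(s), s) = exp(s) + C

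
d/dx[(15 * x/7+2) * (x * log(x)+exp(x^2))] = 30*x^2*exp(x^2)/7 + 4*x*exp(x^2) + 30*x*log(x)/7 + 15*x/7 + 15*exp(x^2)/7 + 2*log(x) + 2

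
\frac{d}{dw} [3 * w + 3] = 3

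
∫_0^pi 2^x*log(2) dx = -1 + 2^pi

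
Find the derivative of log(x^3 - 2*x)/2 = (3*x^2 - 2)/(2*x^3 - 4*x)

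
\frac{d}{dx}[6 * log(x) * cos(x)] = 6*(-x*log(x)*sin(x) + cos(x))/x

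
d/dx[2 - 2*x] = -2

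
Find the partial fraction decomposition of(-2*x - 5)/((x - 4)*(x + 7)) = -9/(11*(x + 7)) - 13/(11*(x - 4))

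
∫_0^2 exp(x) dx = -1 + exp(2)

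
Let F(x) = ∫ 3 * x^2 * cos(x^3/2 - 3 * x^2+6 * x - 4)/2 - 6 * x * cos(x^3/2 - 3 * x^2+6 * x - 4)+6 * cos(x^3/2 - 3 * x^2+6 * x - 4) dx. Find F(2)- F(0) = sin(4)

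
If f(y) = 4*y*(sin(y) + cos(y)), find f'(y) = 4*sqrt(2)*(y*cos(y + pi/4) + sin(y + pi/4))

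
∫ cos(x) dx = sin(x) + C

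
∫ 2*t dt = t^2 + C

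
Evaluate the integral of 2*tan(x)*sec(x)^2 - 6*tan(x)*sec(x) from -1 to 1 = 0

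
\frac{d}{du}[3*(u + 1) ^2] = 6*u + 6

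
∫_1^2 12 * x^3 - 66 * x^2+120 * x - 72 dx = -1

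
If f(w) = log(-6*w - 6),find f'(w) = 1/(w + 1)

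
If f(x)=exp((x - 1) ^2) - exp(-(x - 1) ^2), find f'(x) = (2*x*exp(2*x^2 - 4*x + 2) + 2*x - 2*exp(2*x^2 - 4*x + 2) - 2)*exp(-x^2 + 2*x - 1)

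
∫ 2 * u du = u^2 + C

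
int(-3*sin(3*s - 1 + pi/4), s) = cos(3*s - 1 + pi/4) + C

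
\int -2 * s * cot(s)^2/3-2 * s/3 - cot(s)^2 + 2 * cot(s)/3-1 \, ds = (2*s/3 + 1)*cot(s) + C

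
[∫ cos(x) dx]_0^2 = sin(2)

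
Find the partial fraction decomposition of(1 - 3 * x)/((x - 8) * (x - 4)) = 11/(4*(x - 4)) - 23/(4*(x - 8))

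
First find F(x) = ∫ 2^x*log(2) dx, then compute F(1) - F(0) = 1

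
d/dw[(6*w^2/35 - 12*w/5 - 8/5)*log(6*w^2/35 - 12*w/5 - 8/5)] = 12*w*log(3*w^2 - 42*w - 28)/35 - 12*w*log(35)/35 + 12*w*log(2)/35 + 12*w/35 - 12*log(3*w^2 - 42*w - 28)/5 - 12/5 - 12*log(2)/5 + 12*log(35)/5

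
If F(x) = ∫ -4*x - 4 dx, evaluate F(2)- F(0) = -16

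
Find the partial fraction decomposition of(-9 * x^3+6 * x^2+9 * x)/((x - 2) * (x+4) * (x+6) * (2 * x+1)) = 3/(77*(2*x + 1)) - 1053/(88*(x + 6)) + 53/(7*(x + 4)) - 1/(8*(x - 2))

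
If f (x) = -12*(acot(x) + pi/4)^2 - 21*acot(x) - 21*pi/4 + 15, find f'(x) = (24*acot(x) + 6*pi + 21)/(x^2 + 1)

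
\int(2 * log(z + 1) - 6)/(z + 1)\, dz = (log(z + 1) - 3)^2 + C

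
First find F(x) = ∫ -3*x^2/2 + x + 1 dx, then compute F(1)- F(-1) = 1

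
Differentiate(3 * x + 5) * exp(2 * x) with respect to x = 6*x*exp(2*x) + 13*exp(2*x)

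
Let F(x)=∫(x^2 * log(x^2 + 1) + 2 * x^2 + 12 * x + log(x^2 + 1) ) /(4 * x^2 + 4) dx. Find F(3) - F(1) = -7*log(2)/4 + 9*log(10)/4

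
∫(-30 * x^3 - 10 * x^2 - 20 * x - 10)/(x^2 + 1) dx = -15*x^2 - 10*x + 5*log(x^2 + 1) + C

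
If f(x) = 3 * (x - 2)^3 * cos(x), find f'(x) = 3*(x - 2)^2*(-x*sin(x) + 2*sin(x) + 3*cos(x))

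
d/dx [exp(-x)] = -exp(-x)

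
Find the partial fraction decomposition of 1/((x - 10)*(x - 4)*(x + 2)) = 1/(72*(x + 2)) - 1/(36*(x - 4)) + 1/(72*(x - 10))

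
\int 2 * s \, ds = s^2 + C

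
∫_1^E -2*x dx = 1 - exp(2)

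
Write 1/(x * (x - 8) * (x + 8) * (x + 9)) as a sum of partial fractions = -1/(153*(x + 9)) + 1/(128*(x + 8)) + 1/(2176*(x - 8)) - 1/(576*x)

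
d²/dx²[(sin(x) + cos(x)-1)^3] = 6*(-3*sqrt(2)*sin(x)*cos(x + pi/4) + 4*cos(x) - 3)*sin(x)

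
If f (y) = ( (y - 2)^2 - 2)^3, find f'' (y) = 30*y^4 - 240*y^3 + 648*y^2 - 672*y + 216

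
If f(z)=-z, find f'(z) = -1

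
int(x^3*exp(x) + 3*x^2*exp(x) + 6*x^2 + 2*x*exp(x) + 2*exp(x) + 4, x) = x*(x^2 + 2)*(exp(x) + 2) + C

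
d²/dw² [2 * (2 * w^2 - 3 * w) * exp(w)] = 4*w^2*exp(w) + 10*w*exp(w) - 4*exp(w)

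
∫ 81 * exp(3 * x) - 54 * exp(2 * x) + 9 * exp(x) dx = (3*exp(x) - 1)^3 + C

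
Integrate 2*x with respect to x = x^2 + C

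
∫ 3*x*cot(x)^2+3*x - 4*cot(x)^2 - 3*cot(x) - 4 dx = (4 - 3*x)*cot(x) + C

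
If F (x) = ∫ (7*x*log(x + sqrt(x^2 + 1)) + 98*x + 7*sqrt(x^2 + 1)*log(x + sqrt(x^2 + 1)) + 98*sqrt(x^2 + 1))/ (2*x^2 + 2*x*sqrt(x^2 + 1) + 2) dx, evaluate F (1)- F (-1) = -7*log(-1 + sqrt(2))^2/4 + 7*log(1 + sqrt(2))^2/4 - 49*log(-1 + sqrt(2)) + 49*log(1 + sqrt(2))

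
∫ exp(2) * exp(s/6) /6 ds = exp(s/6 + 2) + C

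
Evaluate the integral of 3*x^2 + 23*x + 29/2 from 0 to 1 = 27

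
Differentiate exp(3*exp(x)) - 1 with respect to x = 3*exp(x + 3*exp(x))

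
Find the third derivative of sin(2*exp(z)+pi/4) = 2*(-4*exp(2*z)*cos(2*exp(z) + pi/4) - 6*exp(z)*sin(2*exp(z) + pi/4) + cos(2*exp(z) + pi/4))*exp(z)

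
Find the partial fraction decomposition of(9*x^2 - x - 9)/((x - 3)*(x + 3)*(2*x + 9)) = 79/(5*(2*x + 9)) - 25/(6*(x + 3)) + 23/(30*(x - 3))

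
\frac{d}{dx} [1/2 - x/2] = -1/2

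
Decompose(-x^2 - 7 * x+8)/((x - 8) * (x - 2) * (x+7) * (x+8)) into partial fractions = 8/(135*(x + 7)) + 1/(54*(x - 2)) - 7/(90*(x - 8))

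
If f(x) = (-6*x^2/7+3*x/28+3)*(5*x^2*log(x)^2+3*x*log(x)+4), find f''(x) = (-1440*x^3*log(x)^2 - 1680*x^3*log(x) - 240*x^3 + 90*x^2*log(x)^2 - 282*x^2*log(x) - 330*x^2 + 840*x*log(x)^2 + 2538*x*log(x) + 675*x + 252)/(28*x)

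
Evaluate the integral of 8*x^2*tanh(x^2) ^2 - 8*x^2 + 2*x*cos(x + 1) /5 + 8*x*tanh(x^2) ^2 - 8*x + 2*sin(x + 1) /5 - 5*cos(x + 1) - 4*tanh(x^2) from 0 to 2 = -12*tanh(4) - 21*sin(3)/5 + 5*sin(1)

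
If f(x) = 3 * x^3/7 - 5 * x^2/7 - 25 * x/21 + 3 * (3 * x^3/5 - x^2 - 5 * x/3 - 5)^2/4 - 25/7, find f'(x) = 81*x^5/50 - 9*x^4/2 - 3*x^3 - 33*x^2/7 + 745*x/42 + 475/42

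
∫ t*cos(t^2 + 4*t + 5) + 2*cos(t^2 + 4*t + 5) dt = sin((t + 2)^2 + 1)/2 + C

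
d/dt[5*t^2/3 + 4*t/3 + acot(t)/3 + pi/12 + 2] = (10*t^3 + 4*t^2 + 10*t + 3)/(3*t^2 + 3)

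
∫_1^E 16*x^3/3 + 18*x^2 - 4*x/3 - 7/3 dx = -22/3 + (2*E/3 + 3)*(-E + 1 + 2*exp(3))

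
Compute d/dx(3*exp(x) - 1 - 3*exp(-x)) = (3*exp(2*x) + 3)*exp(-x)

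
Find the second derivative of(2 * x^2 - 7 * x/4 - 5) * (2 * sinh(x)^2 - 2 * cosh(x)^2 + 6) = 16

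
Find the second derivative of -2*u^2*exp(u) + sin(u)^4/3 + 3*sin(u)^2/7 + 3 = -2*u^2*exp(u) - 8*u*exp(u) - 4*exp(u) - 16*sin(u)^4/3 + 16*sin(u)^2/7 + 6/7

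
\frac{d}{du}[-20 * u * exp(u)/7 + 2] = -20*u*exp(u)/7 - 20*exp(u)/7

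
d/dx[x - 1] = 1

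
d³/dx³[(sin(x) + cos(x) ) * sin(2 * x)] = 54*sqrt(2)*sin(x)^2*sin(x + pi/4) - 40*sin(x) - 14*cos(x)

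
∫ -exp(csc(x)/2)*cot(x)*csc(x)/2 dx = exp(csc(x)/2) + C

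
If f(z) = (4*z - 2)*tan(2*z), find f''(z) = 16*(2*z*sin(2*z)/cos(2*z) - sin(2*z)/cos(2*z) + 1)/cos(2*z)^2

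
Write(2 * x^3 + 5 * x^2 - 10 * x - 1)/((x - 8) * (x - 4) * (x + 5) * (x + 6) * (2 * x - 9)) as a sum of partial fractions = -200/(147*(2*x - 9)) - 193/(2940*(x + 6)) + 4/(117*(x + 5)) + 167/(360*(x - 4)) + 1263/(5096*(x - 8))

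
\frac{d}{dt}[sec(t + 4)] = tan(t + 4)*sec(t + 4)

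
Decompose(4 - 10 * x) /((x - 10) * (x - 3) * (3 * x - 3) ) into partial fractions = -1/(9*(x - 1)) + 13/(21*(x - 3)) - 32/(63*(x - 10))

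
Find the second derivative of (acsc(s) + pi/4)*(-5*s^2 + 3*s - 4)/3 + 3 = (-20*s^5*sqrt(1 - 1/s^2)*acsc(s) - 5*pi*s^5*sqrt(1 - 1/s^2) + 20*s^4 + 20*s^3*sqrt(1 - 1/s^2)*acsc(s) + 5*pi*s^3*sqrt(1 - 1/s^2) - 46*s^2 + 6*s + 8)/(6*s^5*sqrt(1 - 1/s^2) - 6*s^3*sqrt(1 - 1/s^2))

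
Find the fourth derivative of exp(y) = exp(y)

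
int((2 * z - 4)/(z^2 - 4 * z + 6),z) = log(3*(z - 2)^2 + 6) + C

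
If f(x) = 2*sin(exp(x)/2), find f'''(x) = (-exp(2*x)*cos(exp(x)/2)/4 - 3*exp(x)*sin(exp(x)/2)/2 + cos(exp(x)/2))*exp(x)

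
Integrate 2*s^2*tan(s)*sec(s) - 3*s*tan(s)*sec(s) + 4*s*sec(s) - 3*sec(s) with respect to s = s*(2*s - 3)*sec(s) + C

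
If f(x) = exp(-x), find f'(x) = -exp(-x)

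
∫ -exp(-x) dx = exp(-x) + C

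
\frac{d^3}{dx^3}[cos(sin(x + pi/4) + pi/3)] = 3*sin(x + pi/4)*cos(x + pi/4)*cos(sin(x + pi/4) + pi/3) + sin(sin(x + pi/4) + pi/3)*cos(x + pi/4)^3 + sin(sin(x + pi/4) + pi/3)*cos(x + pi/4)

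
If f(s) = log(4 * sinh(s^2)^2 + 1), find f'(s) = 16*s*sinh(2*s^2)/(4*cosh(2*s^2) - 2)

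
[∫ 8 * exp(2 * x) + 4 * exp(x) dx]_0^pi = -9 + (1 + 2*exp(pi))^2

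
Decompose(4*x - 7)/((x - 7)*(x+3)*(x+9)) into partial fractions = -43/(96*(x + 9)) + 19/(60*(x + 3)) + 21/(160*(x - 7))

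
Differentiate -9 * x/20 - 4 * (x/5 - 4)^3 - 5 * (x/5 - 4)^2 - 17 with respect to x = -12*x^2/125 + 86*x/25 - 617/20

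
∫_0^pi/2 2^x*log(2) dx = -1 + 2^(pi/2)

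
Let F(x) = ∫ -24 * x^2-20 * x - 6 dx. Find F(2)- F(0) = -116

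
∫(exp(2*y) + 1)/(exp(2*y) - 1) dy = log(2*sinh(y)) + C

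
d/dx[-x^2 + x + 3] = 1 - 2*x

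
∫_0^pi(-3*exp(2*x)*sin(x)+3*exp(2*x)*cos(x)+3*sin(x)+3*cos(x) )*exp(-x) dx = -3*exp(pi) + 3*exp(-pi)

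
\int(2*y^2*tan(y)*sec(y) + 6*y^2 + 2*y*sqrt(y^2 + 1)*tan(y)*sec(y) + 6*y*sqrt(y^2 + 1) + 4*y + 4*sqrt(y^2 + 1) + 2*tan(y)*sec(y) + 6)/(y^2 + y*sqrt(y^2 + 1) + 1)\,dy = 6*y + 4*log(y + sqrt(y^2 + 1)) + 2*sec(y) + C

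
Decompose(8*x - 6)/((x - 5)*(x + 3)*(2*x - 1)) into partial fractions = 8/(63*(2*x - 1)) - 15/(28*(x + 3)) + 17/(36*(x - 5))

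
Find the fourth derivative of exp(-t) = exp(-t)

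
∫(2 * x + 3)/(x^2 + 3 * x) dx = log(-x*(x + 3)) + C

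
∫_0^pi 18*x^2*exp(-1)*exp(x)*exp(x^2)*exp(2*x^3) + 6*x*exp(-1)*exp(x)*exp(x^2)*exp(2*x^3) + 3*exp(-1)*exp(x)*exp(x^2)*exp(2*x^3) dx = -3*exp(-1) + 3*exp(-1 + pi + pi^2 + 2*pi^3)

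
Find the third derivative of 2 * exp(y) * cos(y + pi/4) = -4*sqrt(2)*exp(y)*cos(y)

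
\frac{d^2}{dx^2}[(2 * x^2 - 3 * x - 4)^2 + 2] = 48*x^2 - 72*x - 14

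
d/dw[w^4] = 4*w^3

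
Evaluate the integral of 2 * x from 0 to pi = pi^2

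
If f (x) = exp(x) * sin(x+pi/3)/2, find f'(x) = sqrt(2)*exp(x)*cos(x + pi/12)/2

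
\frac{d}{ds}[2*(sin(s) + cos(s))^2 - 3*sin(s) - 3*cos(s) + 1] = 4*cos(2*s) - 3*sqrt(2)*cos(s + pi/4)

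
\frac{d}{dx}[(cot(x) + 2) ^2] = -2*(2 + cos(x)/sin(x))/sin(x)^2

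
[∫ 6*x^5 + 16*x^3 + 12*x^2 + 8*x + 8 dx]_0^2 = 192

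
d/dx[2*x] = 2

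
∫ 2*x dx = x^2 + C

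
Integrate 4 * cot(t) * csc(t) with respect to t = -4*csc(t) + C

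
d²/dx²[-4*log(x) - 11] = 4/x^2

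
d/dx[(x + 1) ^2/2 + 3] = x + 1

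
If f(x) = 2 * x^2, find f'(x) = 4*x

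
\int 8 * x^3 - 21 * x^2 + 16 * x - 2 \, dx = 2*x^4 - 7*x^3 + 8*x^2 - 2*x + C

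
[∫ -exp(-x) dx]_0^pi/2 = -1 + exp(-pi/2)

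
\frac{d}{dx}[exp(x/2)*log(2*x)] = (x*exp(x/2)*log(x) + x*exp(x/2)*log(2) + 2*exp(x/2))/(2*x)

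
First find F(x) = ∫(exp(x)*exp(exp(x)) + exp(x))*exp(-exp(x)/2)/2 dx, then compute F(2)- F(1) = -exp(E/2) - exp(-exp(2)/2) + exp(-E/2) + exp(exp(2)/2)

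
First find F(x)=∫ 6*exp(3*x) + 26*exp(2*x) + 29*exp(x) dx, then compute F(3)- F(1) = -2*(2 + E)^3 - (2 + E)^2 - E + exp(3) + (2 + exp(3))^2 + 2*(2 + exp(3))^3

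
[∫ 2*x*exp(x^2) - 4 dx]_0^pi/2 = -2*pi - 1 + exp(pi^2/4)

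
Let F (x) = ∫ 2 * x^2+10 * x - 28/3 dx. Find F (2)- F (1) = 31/3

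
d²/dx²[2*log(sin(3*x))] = -18/sin(3*x)^2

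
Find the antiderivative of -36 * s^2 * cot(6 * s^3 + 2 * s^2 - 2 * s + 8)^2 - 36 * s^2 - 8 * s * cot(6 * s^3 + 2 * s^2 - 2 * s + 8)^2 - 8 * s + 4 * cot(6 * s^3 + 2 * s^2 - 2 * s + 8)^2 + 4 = 2*cot(6*s^3 + 2*s^2 - 2*s + 8) + C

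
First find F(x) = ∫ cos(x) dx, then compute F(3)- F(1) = -sin(1) + sin(3)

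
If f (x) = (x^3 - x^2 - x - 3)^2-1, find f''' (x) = 120*x^3 - 120*x^2 - 24*x - 24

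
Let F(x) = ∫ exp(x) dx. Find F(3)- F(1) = -E + exp(3)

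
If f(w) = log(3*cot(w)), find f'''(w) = -2*sin(w)/cos(w)^3 - 2*cos(w)/sin(w)^3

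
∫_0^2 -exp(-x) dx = -1 + exp(-2)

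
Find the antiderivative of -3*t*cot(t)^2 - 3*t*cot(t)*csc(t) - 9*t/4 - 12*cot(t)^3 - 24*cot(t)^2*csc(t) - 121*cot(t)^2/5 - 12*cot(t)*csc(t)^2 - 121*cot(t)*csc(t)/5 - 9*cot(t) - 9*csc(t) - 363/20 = t/20 + 3*(t + 4*cot(t) + 4*csc(t) + 8)^2/8 + cot(t)/5 + csc(t)/5 + C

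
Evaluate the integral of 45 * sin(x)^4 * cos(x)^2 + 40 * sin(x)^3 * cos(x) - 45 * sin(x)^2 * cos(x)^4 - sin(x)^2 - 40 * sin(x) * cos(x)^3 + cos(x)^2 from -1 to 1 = -30*sin(1)^3*cos(1)^3 + sin(2)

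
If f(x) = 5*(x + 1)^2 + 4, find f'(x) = 10*x + 10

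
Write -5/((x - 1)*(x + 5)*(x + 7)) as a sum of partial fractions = -5/(16*(x + 7)) + 5/(12*(x + 5)) - 5/(48*(x - 1))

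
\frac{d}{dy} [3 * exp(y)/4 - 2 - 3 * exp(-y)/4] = (3*exp(2*y) + 3)*exp(-y)/4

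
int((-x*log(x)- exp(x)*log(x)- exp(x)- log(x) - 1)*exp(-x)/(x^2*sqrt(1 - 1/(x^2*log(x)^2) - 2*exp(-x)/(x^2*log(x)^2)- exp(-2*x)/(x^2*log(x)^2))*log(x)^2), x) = acsc(x*exp(x)*log(x)/(exp(x) + 1)) + C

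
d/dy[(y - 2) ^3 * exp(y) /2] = y^3*exp(y)/2 - 3*y^2*exp(y)/2 + 2*exp(y)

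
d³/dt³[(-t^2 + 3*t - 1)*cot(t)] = 6*t^2*cot(t)^4 + 8*t^2*cot(t)^2 + 2*t^2 - 18*t*cot(t)^4 - 12*t*cot(t)^3 - 24*t*cot(t)^2 - 12*t*cot(t) - 6*t + 6*cot(t)^4 + 18*cot(t)^3 + 14*cot(t)^2 + 18*cot(t) + 8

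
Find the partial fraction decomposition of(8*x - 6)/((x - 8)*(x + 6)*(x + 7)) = -62/(15*(x + 7)) + 27/(7*(x + 6)) + 29/(105*(x - 8))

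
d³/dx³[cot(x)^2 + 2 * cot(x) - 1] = -24*cot(x)^5 - 12*cot(x)^4 - 40*cot(x)^3 - 16*cot(x)^2 - 16*cot(x) - 4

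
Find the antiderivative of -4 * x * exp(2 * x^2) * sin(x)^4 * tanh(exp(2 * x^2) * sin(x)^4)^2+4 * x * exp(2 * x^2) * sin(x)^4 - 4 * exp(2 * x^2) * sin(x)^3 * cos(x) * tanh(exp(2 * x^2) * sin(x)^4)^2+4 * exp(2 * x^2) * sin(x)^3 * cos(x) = tanh(exp(2*x^2)*sin(x)^4) + C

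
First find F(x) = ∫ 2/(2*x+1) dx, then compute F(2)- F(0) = log(5)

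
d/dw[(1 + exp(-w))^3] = (-3*exp(2*w) - 6*exp(w) - 3)*exp(-3*w)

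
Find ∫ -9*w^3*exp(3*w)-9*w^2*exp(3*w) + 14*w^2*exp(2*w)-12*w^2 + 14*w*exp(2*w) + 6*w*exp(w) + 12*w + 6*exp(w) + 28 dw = w*(-3*w^2*exp(3*w) + 7*w*exp(2*w) - 2*(w + 2)*(2*w - 7) + 6*exp(w)) + C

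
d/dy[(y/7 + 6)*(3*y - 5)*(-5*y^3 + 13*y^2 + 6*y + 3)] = -75*y^4/7 - 2264*y^3/7 + 7923*y^2/7 - 570*y - 897/7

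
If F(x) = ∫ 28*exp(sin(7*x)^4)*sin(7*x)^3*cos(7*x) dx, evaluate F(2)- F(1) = -exp(sin(7)^4) + exp(sin(14)^4)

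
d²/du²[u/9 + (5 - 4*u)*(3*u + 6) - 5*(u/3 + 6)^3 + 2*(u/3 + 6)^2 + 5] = -10*u/9 - 392/9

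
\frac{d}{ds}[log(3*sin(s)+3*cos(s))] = 1/tan(s + pi/4)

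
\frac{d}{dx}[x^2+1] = 2*x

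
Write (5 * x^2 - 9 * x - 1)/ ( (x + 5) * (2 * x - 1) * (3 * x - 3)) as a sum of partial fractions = 17/(33*(2*x - 1)) + 169/(198*(x + 5)) - 5/(18*(x - 1))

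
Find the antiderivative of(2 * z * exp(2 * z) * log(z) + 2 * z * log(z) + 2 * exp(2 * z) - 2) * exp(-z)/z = 4*log(z)*sinh(z) + C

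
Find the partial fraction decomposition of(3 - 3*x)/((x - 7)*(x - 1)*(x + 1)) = 3/(8*(x + 1)) - 3/(8*(x - 7))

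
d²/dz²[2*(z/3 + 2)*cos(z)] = -2*z*cos(z)/3 - 4*sin(z)/3 - 4*cos(z)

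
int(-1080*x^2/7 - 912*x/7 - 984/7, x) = -360*x^3/7 - 456*x^2/7 - 984*x/7 + C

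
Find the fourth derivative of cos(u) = cos(u)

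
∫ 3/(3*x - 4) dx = log(4 - 3*x) + C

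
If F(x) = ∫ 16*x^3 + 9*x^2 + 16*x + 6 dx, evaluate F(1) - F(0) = 21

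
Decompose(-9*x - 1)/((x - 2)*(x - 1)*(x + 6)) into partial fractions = 53/(56*(x + 6)) + 10/(7*(x - 1)) - 19/(8*(x - 2))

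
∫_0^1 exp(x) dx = -1 + E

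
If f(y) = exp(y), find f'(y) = exp(y)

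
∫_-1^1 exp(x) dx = E - exp(-1)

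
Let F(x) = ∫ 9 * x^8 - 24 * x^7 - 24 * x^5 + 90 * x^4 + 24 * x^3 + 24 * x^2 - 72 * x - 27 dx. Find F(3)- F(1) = 1792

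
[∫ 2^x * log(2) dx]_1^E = -2 + 2^E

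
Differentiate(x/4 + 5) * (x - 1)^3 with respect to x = x^3 + 51*x^2/4 - 57*x/2 + 59/4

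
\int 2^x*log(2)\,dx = 2^x + C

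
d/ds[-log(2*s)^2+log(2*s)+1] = (-2*log(s) - 2*log(2) + 1)/s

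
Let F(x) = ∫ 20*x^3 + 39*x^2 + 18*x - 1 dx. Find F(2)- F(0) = 218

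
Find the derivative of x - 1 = 1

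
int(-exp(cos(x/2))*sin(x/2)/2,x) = exp(cos(x/2)) + C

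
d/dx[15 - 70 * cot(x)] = 70/sin(x)^2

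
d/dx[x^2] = 2*x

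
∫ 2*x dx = x^2 + C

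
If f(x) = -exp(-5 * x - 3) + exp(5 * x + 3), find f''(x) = (25*exp(10*x + 6) - 25)*exp(-5*x - 3)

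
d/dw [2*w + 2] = 2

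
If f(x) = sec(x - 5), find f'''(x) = 6*tan(x - 5)^3*sec(x - 5) + 5*tan(x - 5)*sec(x - 5)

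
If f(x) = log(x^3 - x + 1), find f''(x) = (-3*x^4 + 6*x - 1)/(x^6 - 2*x^4 + 2*x^3 + x^2 - 2*x + 1)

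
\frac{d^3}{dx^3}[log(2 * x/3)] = 2/x^3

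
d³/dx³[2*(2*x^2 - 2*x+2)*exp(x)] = 4*x^2*exp(x) + 20*x*exp(x) + 16*exp(x)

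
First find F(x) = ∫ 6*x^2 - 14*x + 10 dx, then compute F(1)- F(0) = 5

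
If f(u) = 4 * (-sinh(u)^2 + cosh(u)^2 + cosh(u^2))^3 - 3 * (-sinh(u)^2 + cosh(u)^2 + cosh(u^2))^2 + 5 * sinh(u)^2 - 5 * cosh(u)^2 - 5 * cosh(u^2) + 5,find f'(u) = 2*u*(12*sinh(u^2)^2 + 18*cosh(u^2) + 13)*sinh(u^2)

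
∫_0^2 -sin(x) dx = -1 + cos(2)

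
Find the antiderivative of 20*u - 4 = 10*u^2 - 4*u + C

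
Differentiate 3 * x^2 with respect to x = 6*x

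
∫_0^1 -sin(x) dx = -1 + cos(1)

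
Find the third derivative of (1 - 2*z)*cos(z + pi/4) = -2*z*sin(z + pi/4) + sin(z + pi/4) + 6*cos(z + pi/4)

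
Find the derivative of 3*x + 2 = 3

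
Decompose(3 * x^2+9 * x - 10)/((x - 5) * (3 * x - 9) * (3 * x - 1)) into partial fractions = -5/(28*(3*x - 1)) - 11/(12*(x - 3)) + 55/(42*(x - 5))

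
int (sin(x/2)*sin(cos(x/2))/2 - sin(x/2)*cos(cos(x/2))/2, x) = sqrt(2)*sin(cos(x/2) + pi/4) + C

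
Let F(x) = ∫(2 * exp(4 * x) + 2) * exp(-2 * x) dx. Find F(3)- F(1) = -exp(2) - exp(-6) + exp(-2) + exp(6)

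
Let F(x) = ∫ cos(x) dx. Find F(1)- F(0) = sin(1)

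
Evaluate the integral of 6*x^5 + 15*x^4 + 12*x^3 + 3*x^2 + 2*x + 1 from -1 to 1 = 10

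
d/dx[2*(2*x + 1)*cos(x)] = -4*x*sin(x) - 2*sin(x) + 4*cos(x)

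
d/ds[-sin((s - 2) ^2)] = 2*(2 - s)*cos(s^2 - 4*s + 4)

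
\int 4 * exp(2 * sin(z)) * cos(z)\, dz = 2*exp(2*sin(z)) + C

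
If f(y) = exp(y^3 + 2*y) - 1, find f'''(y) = 27*y^6*exp(y^3 + 2*y) + 54*y^4*exp(y^3 + 2*y) + 54*y^3*exp(y^3 + 2*y) + 36*y^2*exp(y^3 + 2*y) + 36*y*exp(y^3 + 2*y) + 14*exp(y^3 + 2*y)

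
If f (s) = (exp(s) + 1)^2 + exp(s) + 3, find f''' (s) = 8*exp(2*s) + 3*exp(s)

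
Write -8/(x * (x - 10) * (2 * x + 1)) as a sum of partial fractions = -32/(21*(2*x + 1)) - 4/(105*(x - 10)) + 4/(5*x)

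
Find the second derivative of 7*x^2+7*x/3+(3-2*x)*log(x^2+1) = (14*x^4 - 4*x^3 + 22*x^2 - 12*x + 20)/(x^4 + 2*x^2 + 1)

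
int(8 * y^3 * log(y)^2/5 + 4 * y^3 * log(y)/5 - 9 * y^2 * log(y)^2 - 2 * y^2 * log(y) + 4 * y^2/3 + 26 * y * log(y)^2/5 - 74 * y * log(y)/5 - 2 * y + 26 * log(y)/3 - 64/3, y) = (2*y^2 - 15*y + 13)*(3*y^2*log(y)^2 + 10*y*log(y) + 30)/15 + C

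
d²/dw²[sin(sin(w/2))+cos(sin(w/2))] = -sqrt(2)*(sin(w/2)*cos(sin(w/2) + pi/4) + sin(sin(w/2) + pi/4)*cos(w/2)^2)/4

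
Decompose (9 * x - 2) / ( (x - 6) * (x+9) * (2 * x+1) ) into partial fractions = 2/(17*(2*x + 1)) - 83/(255*(x + 9)) + 4/(15*(x - 6))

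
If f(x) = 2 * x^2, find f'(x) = 4*x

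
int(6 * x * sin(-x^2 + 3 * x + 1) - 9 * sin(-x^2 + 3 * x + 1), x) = 3*cos(-x^2 + 3*x + 1) + C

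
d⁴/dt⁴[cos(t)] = cos(t)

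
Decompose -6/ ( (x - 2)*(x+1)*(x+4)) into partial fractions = -1/(3*(x + 4)) + 2/(3*(x + 1)) - 1/(3*(x - 2))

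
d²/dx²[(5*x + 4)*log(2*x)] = (5*x - 4)/x^2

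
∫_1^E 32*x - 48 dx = -4 + (6 - 4*E)^2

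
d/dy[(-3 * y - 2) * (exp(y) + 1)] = -3*y*exp(y) - 5*exp(y) - 3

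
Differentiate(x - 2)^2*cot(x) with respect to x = -x^2/sin(x)^2 + 2*x/tan(x) + 4*x/sin(x)^2 - 4/tan(x) - 4/sin(x)^2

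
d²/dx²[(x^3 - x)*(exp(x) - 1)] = x^3*exp(x) + 6*x^2*exp(x) + 5*x*exp(x) - 6*x - 2*exp(x)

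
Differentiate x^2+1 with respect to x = 2*x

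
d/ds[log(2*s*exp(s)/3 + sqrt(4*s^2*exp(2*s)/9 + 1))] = (4*s^2*exp(2*s) + 2*s*sqrt(4*s^2*exp(2*s) + 9)*exp(s) + 4*s*exp(2*s) + 2*sqrt(4*s^2*exp(2*s) + 9)*exp(s))/(4*s^2*exp(2*s) + 2*s*sqrt(4*s^2*exp(2*s) + 9)*exp(s) + 9)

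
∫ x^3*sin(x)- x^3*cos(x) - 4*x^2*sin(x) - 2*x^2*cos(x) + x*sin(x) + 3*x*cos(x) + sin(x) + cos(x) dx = sqrt(2)*x*(-x^2 + x + 1)*sin(x + pi/4) + C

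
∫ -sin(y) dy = cos(y) + C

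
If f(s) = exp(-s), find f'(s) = -exp(-s)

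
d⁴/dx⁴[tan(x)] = 24*tan(x)^5 + 40*tan(x)^3 + 16*tan(x)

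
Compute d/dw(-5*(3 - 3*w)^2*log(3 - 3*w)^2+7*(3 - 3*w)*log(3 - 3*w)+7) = -90*w*log(1 - w)^2 - 180*w*log(3)*log(1 - w) - 90*w*log(1 - w) - 90*w*log(3)^2 - 90*w*log(3) + 90*log(1 - w)^2 + 69*log(1 - w) + 180*log(3)*log(1 - w) - 21 + 69*log(3) + 90*log(3)^2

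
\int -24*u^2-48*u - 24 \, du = -8*u^3 - 24*u^2 - 24*u + C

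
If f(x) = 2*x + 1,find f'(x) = 2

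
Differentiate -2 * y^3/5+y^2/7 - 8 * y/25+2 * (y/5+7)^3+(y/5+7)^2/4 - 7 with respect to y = -144*y^2/125 + 1283*y/350 + 2959/50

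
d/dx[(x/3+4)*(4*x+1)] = 8*x/3 + 49/3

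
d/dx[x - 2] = 1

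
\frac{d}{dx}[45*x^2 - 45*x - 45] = 90*x - 45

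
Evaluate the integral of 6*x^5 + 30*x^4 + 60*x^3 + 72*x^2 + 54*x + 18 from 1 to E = -100 + (2 + (1 + E)^3)^2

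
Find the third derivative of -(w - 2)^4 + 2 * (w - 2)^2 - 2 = 48 - 24*w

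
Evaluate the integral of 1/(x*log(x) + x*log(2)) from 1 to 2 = log(2)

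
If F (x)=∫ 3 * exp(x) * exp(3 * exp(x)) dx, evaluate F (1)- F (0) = -exp(3) + exp(3*E)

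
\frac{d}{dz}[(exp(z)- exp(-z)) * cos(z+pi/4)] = sqrt(2)*(-exp(2*z)*sin(z) + cos(z))*exp(-z)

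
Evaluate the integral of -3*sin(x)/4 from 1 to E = 3*cos(E)/4 - 3*cos(1)/4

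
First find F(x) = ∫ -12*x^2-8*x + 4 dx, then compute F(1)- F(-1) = 0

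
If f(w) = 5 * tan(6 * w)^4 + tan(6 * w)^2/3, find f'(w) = 120*tan(6*w)^5 + 124*tan(6*w)^3 + 4*tan(6*w)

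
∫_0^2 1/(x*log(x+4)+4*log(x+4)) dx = -log(log(4)) + log(log(6))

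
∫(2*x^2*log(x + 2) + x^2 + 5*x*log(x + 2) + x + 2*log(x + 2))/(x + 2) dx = x*(x + 1)*log(x + 2) + C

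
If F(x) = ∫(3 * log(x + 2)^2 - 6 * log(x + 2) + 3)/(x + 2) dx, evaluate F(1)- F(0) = (-1 + log(3))^3 - (-1 + log(2))^3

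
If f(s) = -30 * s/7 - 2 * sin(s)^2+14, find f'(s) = -2*sin(2*s) - 30/7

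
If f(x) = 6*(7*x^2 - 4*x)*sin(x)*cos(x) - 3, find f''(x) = -84*x^2*sin(2*x) + 48*x*sin(2*x) + 168*x*cos(2*x) + 42*sin(2*x) - 48*cos(2*x)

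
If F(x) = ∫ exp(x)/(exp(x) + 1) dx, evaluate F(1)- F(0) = -log(4) + log(2 + 2*E)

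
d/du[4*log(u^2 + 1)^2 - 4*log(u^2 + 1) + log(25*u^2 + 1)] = (400*u^3*log(u^2 + 1) - 150*u^3 + 16*u*log(u^2 + 1) + 42*u)/(25*u^4 + 26*u^2 + 1)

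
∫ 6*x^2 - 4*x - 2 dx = 2*x^3 - 2*x^2 - 2*x + C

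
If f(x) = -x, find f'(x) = -1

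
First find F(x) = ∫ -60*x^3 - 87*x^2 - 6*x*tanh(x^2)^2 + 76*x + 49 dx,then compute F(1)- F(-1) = 40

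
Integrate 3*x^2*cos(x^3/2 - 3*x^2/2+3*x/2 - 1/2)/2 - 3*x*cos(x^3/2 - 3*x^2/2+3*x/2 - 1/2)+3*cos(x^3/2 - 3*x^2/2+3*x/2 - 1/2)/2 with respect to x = sin((x - 1)^3/2) + C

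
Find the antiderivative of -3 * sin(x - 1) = 3*cos(x - 1) + C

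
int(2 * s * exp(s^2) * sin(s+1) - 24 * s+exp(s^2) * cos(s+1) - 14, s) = -2*s*(6*s + 7) + exp(s^2)*sin(s + 1) + C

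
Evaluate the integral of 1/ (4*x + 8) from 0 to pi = -log(2)/4 + log(2 + pi)/4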